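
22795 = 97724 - 74929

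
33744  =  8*4218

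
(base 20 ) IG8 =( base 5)220103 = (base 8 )16550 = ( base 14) 2a5a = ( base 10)7528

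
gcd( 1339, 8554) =13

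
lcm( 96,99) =3168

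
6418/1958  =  3209/979 = 3.28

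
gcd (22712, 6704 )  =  8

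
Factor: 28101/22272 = 2^( - 8)*17^1*19^1  =  323/256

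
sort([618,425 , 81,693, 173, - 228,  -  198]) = [ - 228, - 198,81, 173, 425, 618,693] 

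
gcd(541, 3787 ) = 541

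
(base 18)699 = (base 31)267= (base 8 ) 4103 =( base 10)2115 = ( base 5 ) 31430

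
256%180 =76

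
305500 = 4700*65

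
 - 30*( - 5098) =152940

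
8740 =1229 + 7511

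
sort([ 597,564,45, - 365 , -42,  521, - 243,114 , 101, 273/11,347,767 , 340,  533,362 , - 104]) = [ - 365 , - 243,- 104 ,-42,273/11,45,101,  114, 340, 347 , 362, 521 , 533,564,597, 767 ]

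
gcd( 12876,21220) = 4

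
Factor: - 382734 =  -2^1*3^2*11^1* 1933^1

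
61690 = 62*995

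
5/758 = 5/758 = 0.01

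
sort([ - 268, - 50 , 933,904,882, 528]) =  [ - 268,  -  50,528,  882, 904, 933]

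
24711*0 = 0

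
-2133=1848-3981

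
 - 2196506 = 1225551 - 3422057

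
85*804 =68340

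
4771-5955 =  - 1184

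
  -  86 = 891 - 977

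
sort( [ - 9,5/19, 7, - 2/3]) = [ - 9,-2/3, 5/19 , 7]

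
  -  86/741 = -1 + 655/741 = -0.12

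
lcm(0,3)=0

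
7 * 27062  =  189434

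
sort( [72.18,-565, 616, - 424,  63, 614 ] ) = [-565 ,- 424, 63,72.18, 614,616 ]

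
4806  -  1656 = 3150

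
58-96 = - 38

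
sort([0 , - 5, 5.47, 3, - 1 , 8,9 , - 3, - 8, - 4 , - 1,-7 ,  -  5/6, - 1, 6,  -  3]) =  [ - 8 , - 7, - 5, - 4, - 3, - 3,  -  1,-1, - 1, - 5/6,0 , 3,5.47 , 6, 8, 9] 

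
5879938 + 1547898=7427836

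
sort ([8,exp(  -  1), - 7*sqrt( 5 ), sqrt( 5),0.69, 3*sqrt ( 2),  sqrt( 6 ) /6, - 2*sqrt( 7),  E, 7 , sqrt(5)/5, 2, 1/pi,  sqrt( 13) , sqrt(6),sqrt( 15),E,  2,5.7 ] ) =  [ - 7*sqrt( 5), - 2*sqrt( 7), 1/pi,exp( - 1 ) , sqrt(6)/6, sqrt(5)/5, 0.69,2, 2, sqrt (5), sqrt( 6), E,E, sqrt(13), sqrt( 15), 3*sqrt( 2), 5.7, 7, 8 ] 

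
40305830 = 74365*542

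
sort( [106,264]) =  [106,264]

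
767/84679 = 767/84679 = 0.01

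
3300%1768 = 1532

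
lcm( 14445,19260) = 57780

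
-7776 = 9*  ( - 864)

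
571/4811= 571/4811 = 0.12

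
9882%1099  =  1090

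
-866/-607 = 1 + 259/607 = 1.43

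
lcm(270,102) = 4590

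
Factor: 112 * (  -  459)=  - 2^4*3^3*7^1*17^1= - 51408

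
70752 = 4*17688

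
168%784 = 168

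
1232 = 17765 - 16533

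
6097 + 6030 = 12127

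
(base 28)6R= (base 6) 523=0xC3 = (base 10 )195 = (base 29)6L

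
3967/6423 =3967/6423 = 0.62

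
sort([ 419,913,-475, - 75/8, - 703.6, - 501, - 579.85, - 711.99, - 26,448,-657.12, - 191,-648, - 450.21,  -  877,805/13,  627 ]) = [-877, - 711.99,-703.6,  -  657.12, - 648, - 579.85, - 501, - 475,  -  450.21, - 191 , - 26, - 75/8, 805/13,419,448 , 627,913] 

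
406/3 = 135+1/3 = 135.33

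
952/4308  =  238/1077  =  0.22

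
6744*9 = 60696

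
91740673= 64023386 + 27717287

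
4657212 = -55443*( - 84)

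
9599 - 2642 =6957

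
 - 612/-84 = 51/7  =  7.29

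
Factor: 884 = 2^2*13^1* 17^1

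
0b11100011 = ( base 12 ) 16b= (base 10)227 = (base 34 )6n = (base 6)1015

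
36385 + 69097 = 105482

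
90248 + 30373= 120621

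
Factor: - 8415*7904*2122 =-141138803520 = - 2^6*3^2*5^1*11^1*13^1*17^1*19^1*1061^1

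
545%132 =17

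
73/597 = 73/597 = 0.12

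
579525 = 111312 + 468213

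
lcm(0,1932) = 0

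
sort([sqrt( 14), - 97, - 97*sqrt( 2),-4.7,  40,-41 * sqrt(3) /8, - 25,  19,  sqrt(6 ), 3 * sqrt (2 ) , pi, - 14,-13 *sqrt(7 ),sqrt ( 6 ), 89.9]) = [ - 97 * sqrt(2 ), - 97, - 13*sqrt(7) ,-25,  -  14,-41*sqrt (3 ) /8, - 4.7, sqrt( 6 ),sqrt(6), pi,sqrt (14),3 * sqrt( 2),19 , 40, 89.9] 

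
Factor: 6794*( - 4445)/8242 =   -  15099665/4121= - 5^1*7^1 * 13^( - 1 )*43^1*79^1* 127^1*317^( - 1)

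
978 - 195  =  783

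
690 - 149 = 541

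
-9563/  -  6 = 1593+5/6 = 1593.83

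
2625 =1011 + 1614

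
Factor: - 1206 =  - 2^1 * 3^2*67^1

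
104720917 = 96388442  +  8332475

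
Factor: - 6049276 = -2^2*  23^1*47^1*1399^1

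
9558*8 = 76464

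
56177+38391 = 94568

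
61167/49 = 1248 + 15/49 = 1248.31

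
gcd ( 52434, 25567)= 1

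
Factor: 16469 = 43^1*383^1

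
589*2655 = 1563795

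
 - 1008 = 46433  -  47441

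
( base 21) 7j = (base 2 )10100110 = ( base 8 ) 246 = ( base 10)166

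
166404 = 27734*6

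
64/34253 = 64/34253=0.00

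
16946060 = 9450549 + 7495511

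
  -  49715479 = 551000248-600715727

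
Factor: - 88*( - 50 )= 4400 = 2^4*5^2*11^1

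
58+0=58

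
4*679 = 2716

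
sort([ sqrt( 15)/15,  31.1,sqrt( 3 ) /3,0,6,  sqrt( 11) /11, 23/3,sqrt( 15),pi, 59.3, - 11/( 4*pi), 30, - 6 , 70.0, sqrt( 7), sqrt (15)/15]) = [  -  6, - 11/( 4 *pi),0,sqrt( 15 ) /15,sqrt( 15 ) /15,sqrt( 11 ) /11, sqrt( 3)/3, sqrt( 7)  ,  pi, sqrt( 15), 6,  23/3,30 , 31.1, 59.3, 70.0 ]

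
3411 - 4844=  - 1433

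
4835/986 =4 + 891/986 = 4.90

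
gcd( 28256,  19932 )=4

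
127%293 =127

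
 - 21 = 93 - 114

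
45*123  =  5535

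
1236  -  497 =739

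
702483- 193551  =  508932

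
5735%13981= 5735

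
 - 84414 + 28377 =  - 56037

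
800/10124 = 200/2531 =0.08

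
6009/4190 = 1  +  1819/4190 = 1.43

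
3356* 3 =10068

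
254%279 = 254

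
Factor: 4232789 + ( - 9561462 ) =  - 5328673 = - 7^1*53^2*271^1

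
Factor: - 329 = -7^1 * 47^1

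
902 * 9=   8118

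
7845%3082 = 1681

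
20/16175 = 4/3235 = 0.00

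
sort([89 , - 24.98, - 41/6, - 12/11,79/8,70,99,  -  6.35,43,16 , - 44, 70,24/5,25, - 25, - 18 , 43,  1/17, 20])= [-44, - 25, - 24.98, - 18, - 41/6, - 6.35,-12/11,1/17,24/5,79/8, 16,  20,  25,43, 43,70, 70, 89,99]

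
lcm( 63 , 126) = 126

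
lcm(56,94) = 2632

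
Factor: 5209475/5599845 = 3^(-2)*5^1*107^(  -  1)*1163^( - 1)*208379^1 = 1041895/1119969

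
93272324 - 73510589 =19761735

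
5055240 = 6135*824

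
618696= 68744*9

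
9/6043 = 9/6043 = 0.00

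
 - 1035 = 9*( - 115)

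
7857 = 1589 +6268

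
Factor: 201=3^1*67^1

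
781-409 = 372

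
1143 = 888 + 255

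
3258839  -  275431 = 2983408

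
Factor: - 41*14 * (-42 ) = 24108 = 2^2*3^1*7^2 * 41^1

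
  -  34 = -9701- - 9667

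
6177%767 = 41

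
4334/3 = 4334/3 = 1444.67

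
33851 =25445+8406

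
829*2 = 1658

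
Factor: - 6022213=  - 127^1*47419^1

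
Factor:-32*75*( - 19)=2^5*3^1*5^2*19^1 = 45600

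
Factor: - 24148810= - 2^1*5^1*7^1*19^1*67^1*271^1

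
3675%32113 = 3675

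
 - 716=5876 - 6592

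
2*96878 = 193756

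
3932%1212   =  296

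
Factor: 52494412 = 2^2*13123603^1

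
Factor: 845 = 5^1 * 13^2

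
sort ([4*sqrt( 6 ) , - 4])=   [ - 4,4*sqrt(6 ) ] 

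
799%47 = 0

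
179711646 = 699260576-519548930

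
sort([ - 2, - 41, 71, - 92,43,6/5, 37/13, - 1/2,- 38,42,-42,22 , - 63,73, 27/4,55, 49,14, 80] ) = [-92,-63, - 42, - 41, - 38, - 2, - 1/2, 6/5,37/13,27/4, 14 , 22, 42, 43, 49, 55, 71,73, 80]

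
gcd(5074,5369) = 59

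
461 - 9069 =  - 8608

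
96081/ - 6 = -16014 + 1/2 = - 16013.50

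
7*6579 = 46053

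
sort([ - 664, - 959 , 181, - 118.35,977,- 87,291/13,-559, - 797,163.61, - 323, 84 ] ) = [- 959, - 797 ,  -  664,-559,  -  323,- 118.35, - 87,291/13,84, 163.61,181,977 ]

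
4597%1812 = 973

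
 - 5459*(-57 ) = 311163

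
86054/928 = 43027/464 = 92.73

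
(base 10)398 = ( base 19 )11I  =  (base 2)110001110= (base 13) 248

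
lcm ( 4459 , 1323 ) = 120393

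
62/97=62/97  =  0.64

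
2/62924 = 1/31462 = 0.00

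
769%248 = 25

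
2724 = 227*12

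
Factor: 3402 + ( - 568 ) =2834=2^1*13^1*109^1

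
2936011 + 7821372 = 10757383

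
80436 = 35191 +45245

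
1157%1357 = 1157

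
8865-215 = 8650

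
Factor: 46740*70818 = 2^3*3^2*5^1*11^1*19^1*29^1 * 37^1*41^1 = 3310033320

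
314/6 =52 + 1/3 = 52.33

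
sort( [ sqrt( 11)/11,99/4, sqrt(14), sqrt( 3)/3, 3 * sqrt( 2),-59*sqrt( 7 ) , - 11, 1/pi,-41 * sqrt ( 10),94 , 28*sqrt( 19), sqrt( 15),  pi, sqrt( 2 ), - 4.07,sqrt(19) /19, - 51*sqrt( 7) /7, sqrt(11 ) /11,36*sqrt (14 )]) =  [ - 59*sqrt( 7),-41 *sqrt(  10 ), - 51 * sqrt(7)/7, - 11, - 4.07,sqrt( 19 )/19, sqrt( 11)/11,  sqrt( 11 ) /11,1/pi, sqrt(3 ) /3,sqrt( 2),pi,sqrt( 14),sqrt( 15),3*sqrt( 2),  99/4, 94,28*sqrt( 19 ),36*sqrt ( 14)]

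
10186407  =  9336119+850288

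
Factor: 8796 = 2^2*3^1 * 733^1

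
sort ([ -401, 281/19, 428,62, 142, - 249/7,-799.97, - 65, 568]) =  [-799.97,-401,-65 ,-249/7, 281/19, 62, 142,428,568] 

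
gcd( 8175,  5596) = 1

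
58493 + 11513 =70006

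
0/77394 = 0 = 0.00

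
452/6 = 75  +  1/3 = 75.33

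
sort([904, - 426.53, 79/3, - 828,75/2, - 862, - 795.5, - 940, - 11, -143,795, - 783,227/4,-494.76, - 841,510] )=[-940,-862, - 841,-828, - 795.5, - 783, - 494.76,-426.53,-143,-11, 79/3,75/2,227/4,  510,795,  904]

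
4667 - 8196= -3529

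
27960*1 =27960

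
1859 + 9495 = 11354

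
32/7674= 16/3837=0.00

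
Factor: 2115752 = 2^3 * 17^1*47^1 *331^1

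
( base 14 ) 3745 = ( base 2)10010111000001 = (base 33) 8ST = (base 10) 9665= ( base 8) 22701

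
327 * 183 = 59841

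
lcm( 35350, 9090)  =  318150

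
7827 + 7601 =15428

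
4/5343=4/5343  =  0.00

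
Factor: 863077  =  349^1 * 2473^1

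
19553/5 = 19553/5 = 3910.60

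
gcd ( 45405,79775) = 5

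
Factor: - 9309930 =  - 2^1*3^1*5^1*7^1*43^1*1031^1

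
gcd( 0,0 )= 0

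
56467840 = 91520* 617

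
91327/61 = 1497+10/61 = 1497.16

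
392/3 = 392/3 =130.67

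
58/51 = 58/51 = 1.14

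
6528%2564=1400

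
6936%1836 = 1428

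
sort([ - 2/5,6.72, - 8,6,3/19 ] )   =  [  -  8,-2/5, 3/19 , 6,6.72]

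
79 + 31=110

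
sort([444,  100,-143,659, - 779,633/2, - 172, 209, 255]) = [-779, -172,  -  143, 100,  209,  255,633/2,  444, 659] 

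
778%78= 76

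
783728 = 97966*8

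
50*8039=401950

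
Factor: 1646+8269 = 9915= 3^1*5^1 * 661^1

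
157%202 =157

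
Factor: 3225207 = 3^1*1075069^1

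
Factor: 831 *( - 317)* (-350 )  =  2^1*3^1*5^2*7^1*277^1 * 317^1 = 92199450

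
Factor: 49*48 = 2352 = 2^4*3^1 * 7^2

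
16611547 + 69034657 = 85646204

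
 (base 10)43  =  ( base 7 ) 61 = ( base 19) 25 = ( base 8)53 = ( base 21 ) 21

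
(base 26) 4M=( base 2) 1111110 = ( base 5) 1001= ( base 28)4E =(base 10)126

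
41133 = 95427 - 54294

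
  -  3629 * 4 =-14516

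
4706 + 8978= 13684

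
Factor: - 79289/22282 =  - 2^(-1)*7^1 *13^ ( -1)*47^1*241^1*857^(-1 ) 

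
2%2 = 0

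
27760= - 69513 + 97273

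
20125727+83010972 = 103136699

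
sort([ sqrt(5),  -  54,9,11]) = [ - 54,sqrt( 5 ),  9, 11]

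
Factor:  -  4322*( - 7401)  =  31987122 = 2^1*3^1 * 2161^1 * 2467^1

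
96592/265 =364 + 132/265 = 364.50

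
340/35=68/7 = 9.71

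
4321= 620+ 3701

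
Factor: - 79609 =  - 79609^1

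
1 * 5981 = 5981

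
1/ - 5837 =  - 1/5837 =- 0.00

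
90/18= 5=5.00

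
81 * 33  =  2673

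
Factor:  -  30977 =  - 30977^1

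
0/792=0 = 0.00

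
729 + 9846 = 10575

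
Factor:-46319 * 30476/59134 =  - 2^1* 7^1 * 13^1*19^1* 401^1 * 509^1* 29567^ (-1 )= -705808922/29567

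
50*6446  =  322300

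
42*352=14784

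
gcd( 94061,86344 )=1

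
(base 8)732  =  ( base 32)eq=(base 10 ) 474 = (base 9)576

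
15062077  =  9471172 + 5590905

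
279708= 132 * 2119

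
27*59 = 1593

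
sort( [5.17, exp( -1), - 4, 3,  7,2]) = [-4 , exp( - 1), 2 , 3,5.17,7]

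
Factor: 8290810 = 2^1 * 5^1 * 11^1*23^1 *29^1*113^1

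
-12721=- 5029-7692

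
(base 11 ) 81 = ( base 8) 131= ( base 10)89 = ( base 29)32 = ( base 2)1011001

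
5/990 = 1/198  =  0.01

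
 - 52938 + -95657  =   - 148595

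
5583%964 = 763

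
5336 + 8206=13542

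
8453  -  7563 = 890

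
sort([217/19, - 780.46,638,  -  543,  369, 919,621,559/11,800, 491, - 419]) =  [ - 780.46 ,  -  543,-419 , 217/19, 559/11,369 , 491 , 621,638, 800,919]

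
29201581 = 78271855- 49070274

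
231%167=64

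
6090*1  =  6090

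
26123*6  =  156738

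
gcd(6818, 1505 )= 7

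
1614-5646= - 4032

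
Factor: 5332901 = 7^1*19^1*101^1*397^1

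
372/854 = 186/427 = 0.44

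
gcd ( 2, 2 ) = 2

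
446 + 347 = 793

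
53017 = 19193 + 33824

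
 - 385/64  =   - 7 + 63/64=-6.02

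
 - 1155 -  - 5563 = 4408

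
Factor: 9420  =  2^2*3^1*5^1*157^1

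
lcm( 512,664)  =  42496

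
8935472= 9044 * 988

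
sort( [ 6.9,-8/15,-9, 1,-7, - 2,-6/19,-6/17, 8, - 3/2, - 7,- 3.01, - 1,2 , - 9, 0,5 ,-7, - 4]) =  [-9,- 9,  -  7, -7, - 7,-4,-3.01,  -  2 ,-3/2,-1 ,-8/15,- 6/17, - 6/19, 0, 1, 2, 5,6.9,8]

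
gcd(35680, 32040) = 40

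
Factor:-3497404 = - 2^2*874351^1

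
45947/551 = 83 + 214/551 = 83.39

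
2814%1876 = 938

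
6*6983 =41898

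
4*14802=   59208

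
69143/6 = 11523 + 5/6 =11523.83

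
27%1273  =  27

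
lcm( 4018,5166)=36162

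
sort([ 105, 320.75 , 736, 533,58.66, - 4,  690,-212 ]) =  [  -  212, - 4,  58.66, 105, 320.75,533,690, 736 ] 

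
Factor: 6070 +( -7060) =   -  2^1*3^2*5^1*11^1 = - 990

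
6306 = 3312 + 2994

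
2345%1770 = 575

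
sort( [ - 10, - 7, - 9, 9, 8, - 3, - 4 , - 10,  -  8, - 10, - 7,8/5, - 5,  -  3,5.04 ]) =[  -  10, - 10,- 10, - 9, - 8, - 7, - 7, - 5, - 4, - 3, - 3, 8/5, 5.04, 8, 9] 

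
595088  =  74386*8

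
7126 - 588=6538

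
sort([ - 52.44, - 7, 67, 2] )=[-52.44, - 7,2 , 67]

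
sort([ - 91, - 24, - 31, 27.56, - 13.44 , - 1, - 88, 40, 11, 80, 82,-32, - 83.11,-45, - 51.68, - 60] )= [ - 91, - 88, - 83.11,-60, - 51.68, - 45, - 32, - 31, - 24, - 13.44, - 1, 11,27.56, 40, 80, 82 ]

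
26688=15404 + 11284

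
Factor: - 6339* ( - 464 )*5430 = 2^5*3^2 *5^1*29^1 * 181^1 * 2113^1 = 15971237280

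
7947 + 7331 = 15278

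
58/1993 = 58/1993 =0.03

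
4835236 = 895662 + 3939574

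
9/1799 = 9/1799 = 0.01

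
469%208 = 53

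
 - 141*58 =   -  8178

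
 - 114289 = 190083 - 304372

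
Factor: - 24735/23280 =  - 17/16  =  - 2^ (-4) * 17^1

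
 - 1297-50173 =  - 51470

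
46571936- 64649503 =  - 18077567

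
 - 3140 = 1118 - 4258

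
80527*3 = 241581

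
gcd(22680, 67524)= 12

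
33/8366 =33/8366 =0.00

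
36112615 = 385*93799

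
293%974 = 293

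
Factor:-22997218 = -2^1 * 331^1 * 34739^1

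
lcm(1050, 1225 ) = 7350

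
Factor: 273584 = 2^4 * 17099^1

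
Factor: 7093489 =13^1*79^1*6907^1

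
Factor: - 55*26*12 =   -  2^3 * 3^1 * 5^1 * 11^1*13^1  =  -17160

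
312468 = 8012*39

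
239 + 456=695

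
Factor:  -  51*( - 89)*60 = 272340=2^2*3^2*  5^1*17^1*89^1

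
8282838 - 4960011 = 3322827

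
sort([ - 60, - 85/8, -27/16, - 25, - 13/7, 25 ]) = [  -  60, - 25, - 85/8,  -  13/7 , - 27/16, 25 ] 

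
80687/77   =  1047 +68/77=1047.88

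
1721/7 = 245 + 6/7 = 245.86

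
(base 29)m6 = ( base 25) 10j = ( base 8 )1204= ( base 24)12K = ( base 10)644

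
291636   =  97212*3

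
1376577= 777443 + 599134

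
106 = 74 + 32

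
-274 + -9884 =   -  10158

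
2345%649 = 398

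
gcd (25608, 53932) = 388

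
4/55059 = 4/55059 = 0.00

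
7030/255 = 27 + 29/51=   27.57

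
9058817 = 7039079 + 2019738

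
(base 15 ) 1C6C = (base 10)6177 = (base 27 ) 8CL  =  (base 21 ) E03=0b1100000100001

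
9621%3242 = 3137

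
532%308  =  224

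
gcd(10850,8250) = 50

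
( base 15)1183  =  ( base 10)3723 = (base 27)52O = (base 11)2885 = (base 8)7213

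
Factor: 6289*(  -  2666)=-2^1*19^1*31^1*43^1*331^1 = - 16766474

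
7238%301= 14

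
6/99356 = 3/49678 = 0.00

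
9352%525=427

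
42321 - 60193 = -17872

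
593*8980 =5325140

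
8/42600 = 1/5325 = 0.00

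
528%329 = 199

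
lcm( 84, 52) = 1092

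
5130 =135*38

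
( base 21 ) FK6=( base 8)15601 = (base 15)2146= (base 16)1b81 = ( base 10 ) 7041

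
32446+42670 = 75116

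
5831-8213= - 2382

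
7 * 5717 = 40019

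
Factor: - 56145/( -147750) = 2^(  -  1)*5^( -2 )*19^1=19/50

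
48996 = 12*4083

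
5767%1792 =391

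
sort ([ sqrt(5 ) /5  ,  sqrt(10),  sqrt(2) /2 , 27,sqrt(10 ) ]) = [ sqrt( 5) /5, sqrt(2 ) /2,sqrt(10),sqrt(10 ) , 27 ] 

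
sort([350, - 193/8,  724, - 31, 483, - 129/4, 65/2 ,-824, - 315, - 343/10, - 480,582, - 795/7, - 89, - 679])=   [ - 824,  -  679, - 480 , - 315, - 795/7,- 89 , - 343/10, - 129/4,  -  31, - 193/8, 65/2, 350, 483,582, 724]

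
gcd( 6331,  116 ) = 1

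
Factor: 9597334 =2^1*103^1 * 46589^1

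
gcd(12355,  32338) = 1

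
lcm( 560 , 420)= 1680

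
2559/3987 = 853/1329=   0.64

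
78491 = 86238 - 7747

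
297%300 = 297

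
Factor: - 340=-2^2*5^1*17^1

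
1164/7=1164/7  =  166.29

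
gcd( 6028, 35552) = 44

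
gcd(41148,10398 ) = 6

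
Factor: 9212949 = 3^2 * 23^1*44507^1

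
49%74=49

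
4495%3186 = 1309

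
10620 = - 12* ( - 885) 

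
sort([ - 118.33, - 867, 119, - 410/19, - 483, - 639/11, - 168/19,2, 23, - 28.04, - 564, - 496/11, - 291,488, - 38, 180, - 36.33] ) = [ - 867, - 564, - 483, - 291, - 118.33, - 639/11, - 496/11, - 38, - 36.33, - 28.04, - 410/19, - 168/19, 2, 23, 119 , 180,488]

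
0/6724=0=0.00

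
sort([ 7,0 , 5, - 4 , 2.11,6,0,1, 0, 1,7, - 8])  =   [ - 8, - 4, 0,0, 0,1,1, 2.11,5,6, 7, 7]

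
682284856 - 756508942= - 74224086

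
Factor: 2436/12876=7^1*37^(  -  1)=7/37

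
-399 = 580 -979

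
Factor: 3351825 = 3^2*5^2*14897^1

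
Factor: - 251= -251^1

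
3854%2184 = 1670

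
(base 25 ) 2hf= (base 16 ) 69a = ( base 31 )1ng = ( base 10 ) 1690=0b11010011010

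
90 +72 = 162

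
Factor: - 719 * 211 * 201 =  -30493509= -3^1 * 67^1*211^1*719^1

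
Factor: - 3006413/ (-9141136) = 2^(-4)*571321^( -1)*3006413^1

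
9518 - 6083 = 3435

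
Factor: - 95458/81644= - 47729/40822 = - 2^( - 1) * 11^1* 4339^1*20411^( - 1 ) 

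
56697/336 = 18899/112  =  168.74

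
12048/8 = 1506= 1506.00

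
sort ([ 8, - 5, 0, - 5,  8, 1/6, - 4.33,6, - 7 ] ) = [  -  7, - 5, - 5,-4.33,0,  1/6, 6, 8,  8 ] 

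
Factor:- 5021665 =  -5^1*11^1*91303^1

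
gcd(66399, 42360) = 3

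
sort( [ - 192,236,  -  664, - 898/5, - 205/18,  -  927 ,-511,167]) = [ -927,-664, - 511 ,-192 ,  -  898/5, - 205/18,  167, 236]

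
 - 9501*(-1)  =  9501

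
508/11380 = 127/2845 =0.04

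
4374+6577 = 10951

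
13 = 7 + 6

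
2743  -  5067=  - 2324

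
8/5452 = 2/1363 = 0.00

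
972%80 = 12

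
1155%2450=1155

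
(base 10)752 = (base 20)1hc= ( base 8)1360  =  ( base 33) MQ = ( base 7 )2123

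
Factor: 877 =877^1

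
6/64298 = 3/32149  =  0.00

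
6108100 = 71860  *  85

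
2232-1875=357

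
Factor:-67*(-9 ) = 3^2*67^1 = 603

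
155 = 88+67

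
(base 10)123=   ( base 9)146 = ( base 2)1111011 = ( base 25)4n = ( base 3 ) 11120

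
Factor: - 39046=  - 2^1 * 7^1  *  2789^1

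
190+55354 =55544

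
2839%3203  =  2839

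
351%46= 29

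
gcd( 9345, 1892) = 1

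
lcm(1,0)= 0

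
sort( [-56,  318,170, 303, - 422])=[-422, - 56, 170,303, 318]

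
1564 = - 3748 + 5312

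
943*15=14145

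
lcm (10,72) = 360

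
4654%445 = 204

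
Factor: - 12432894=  - 2^1*3^1*1319^1 * 1571^1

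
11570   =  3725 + 7845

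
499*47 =23453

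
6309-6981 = - 672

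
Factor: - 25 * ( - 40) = 2^3*5^3 = 1000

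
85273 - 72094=13179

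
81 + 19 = 100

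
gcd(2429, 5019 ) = 7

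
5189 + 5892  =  11081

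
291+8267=8558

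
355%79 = 39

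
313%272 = 41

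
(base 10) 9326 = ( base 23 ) heb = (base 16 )246E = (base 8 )22156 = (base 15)2B6B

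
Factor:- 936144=  -  2^4 * 3^3*11^1*197^1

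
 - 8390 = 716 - 9106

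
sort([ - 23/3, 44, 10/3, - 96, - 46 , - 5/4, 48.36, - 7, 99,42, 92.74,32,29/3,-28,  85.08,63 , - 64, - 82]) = [ - 96, - 82, - 64,- 46, - 28, - 23/3, - 7, - 5/4, 10/3,29/3 , 32, 42,44, 48.36,63,85.08, 92.74,99 ]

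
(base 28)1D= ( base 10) 41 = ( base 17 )27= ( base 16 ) 29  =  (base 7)56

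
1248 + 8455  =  9703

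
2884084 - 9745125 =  - 6861041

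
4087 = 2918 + 1169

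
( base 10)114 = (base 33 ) 3F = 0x72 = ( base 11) a4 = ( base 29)3R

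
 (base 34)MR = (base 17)2ba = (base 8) 1407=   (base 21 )1FJ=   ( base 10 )775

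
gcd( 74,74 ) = 74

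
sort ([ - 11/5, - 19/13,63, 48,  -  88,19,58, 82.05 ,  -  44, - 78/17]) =[ - 88 ,-44,-78/17, - 11/5, - 19/13,19,48, 58, 63,82.05]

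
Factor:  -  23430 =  - 2^1 * 3^1*5^1*11^1*71^1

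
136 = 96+40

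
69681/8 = 69681/8 = 8710.12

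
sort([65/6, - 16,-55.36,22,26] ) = [ -55.36, - 16, 65/6, 22,26]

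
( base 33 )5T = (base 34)5o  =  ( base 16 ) c2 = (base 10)194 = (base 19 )a4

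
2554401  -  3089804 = -535403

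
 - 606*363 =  - 219978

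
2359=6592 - 4233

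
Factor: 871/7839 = 1/9 = 3^(- 2 ) 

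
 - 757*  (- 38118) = 28855326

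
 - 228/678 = - 38/113 =-0.34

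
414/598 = 9/13 = 0.69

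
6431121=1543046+4888075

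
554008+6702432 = 7256440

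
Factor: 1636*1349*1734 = 2^3*3^1*17^2*19^1* 71^1*409^1 = 3826875576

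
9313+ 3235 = 12548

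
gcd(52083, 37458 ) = 9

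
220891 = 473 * 467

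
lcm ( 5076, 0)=0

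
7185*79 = 567615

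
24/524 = 6/131 = 0.05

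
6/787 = 6/787 = 0.01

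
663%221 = 0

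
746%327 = 92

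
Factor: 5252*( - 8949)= - 2^2 *3^1*13^1*19^1*101^1*157^1=- 47000148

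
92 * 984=90528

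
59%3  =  2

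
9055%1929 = 1339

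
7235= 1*7235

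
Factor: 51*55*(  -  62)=  -  2^1*3^1*5^1*11^1*17^1*31^1 = - 173910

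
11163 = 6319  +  4844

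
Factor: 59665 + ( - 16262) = 43403^1=43403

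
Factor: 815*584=475960=2^3*5^1*73^1  *  163^1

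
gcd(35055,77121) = 7011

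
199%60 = 19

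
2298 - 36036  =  -33738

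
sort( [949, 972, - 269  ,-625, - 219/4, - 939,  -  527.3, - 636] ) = [  -  939,- 636, - 625 ,-527.3,- 269, - 219/4,949, 972]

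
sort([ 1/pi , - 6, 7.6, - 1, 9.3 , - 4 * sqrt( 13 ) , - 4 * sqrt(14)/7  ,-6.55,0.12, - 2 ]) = [- 4*sqrt( 13 ),-6.55,-6 , - 4*sqrt( 14 )/7, - 2, -1 , 0.12,1/pi , 7.6, 9.3 ] 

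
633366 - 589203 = 44163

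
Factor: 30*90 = 2^2*3^3 * 5^2 = 2700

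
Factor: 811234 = 2^1 * 587^1*691^1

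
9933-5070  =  4863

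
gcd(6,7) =1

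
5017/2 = 2508 + 1/2 = 2508.50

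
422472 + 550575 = 973047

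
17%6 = 5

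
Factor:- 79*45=-3555= - 3^2*5^1*79^1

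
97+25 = 122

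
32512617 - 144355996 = -111843379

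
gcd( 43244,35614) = 2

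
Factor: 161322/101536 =483/304 = 2^( - 4 )*3^1*7^1*19^( -1) *23^1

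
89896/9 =89896/9 =9988.44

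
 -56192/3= - 56192/3 =- 18730.67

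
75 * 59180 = 4438500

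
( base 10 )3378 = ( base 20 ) 88i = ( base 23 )68k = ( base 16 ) d32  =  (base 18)A7C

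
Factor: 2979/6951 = 3^1*7^( - 1)= 3/7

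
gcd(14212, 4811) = 17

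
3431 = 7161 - 3730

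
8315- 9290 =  - 975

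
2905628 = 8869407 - 5963779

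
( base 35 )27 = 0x4d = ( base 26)2p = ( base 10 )77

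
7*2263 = 15841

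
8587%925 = 262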